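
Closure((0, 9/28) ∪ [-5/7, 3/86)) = [-5/7, 9/28]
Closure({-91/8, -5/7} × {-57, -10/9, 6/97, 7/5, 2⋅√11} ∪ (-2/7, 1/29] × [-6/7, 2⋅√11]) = ({-91/8, -5/7} × {-57, -10/9, 6/97, 7/5, 2⋅√11}) ∪ ([-2/7, 1/29] × [-6/7, 2⋅√11])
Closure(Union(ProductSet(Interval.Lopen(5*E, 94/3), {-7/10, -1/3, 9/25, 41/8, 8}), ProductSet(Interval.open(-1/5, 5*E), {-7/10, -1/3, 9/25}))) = Union(ProductSet(Interval(-1/5, 5*E), {-7/10, -1/3, 9/25}), ProductSet(Interval(5*E, 94/3), {-7/10, -1/3, 9/25, 41/8, 8}))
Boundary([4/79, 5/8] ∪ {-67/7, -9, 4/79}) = {-67/7, -9, 4/79, 5/8}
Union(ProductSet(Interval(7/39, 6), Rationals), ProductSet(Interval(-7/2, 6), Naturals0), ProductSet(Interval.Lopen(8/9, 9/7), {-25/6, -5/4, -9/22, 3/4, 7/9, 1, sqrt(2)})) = Union(ProductSet(Interval(-7/2, 6), Naturals0), ProductSet(Interval(7/39, 6), Rationals), ProductSet(Interval.Lopen(8/9, 9/7), {-25/6, -5/4, -9/22, 3/4, 7/9, 1, sqrt(2)}))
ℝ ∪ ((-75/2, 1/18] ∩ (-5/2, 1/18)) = (-∞, ∞)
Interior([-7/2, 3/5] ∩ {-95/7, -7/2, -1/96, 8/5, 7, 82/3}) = ∅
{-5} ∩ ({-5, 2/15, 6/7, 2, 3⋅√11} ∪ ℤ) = {-5}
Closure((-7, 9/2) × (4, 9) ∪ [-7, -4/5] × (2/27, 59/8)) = ({-7} × [2/27, 59/8]) ∪ ([-7, 9/2] × {9}) ∪ ({-7, 9/2} × [4, 9]) ∪ ([-7, -4/5] × [2/27, 59/8)) ∪ ((-7, 9/2) × (4, 9)) ∪ (({-7} ∪ [-4/5, 9/2]) × {4, 9})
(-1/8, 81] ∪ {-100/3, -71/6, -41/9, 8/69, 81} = {-100/3, -71/6, -41/9} ∪ (-1/8, 81]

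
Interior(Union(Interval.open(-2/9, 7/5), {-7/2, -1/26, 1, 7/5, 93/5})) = Interval.open(-2/9, 7/5)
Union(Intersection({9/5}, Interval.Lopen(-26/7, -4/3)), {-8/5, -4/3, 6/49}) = {-8/5, -4/3, 6/49}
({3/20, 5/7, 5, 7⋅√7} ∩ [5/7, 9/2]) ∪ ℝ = ℝ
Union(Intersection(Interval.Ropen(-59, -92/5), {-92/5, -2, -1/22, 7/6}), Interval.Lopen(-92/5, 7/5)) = Interval.Lopen(-92/5, 7/5)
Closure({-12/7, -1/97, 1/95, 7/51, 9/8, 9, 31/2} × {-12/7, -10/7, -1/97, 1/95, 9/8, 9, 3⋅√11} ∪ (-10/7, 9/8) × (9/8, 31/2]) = ({-10/7, 9/8} × [9/8, 31/2]) ∪ ([-10/7, 9/8] × {9/8, 31/2}) ∪ ((-10/7, 9/8) × (9/8, 31/2]) ∪ ({-12/7, -1/97, 1/95, 7/51, 9/8, 9, 31/2} × {-12/7, -10/7, -1/97, 1/95, 9/8, 9, 3⋅√11})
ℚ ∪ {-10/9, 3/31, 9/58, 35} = ℚ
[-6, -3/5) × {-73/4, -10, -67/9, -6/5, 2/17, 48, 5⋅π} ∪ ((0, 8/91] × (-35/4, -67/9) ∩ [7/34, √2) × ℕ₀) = [-6, -3/5) × {-73/4, -10, -67/9, -6/5, 2/17, 48, 5⋅π}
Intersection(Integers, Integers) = Integers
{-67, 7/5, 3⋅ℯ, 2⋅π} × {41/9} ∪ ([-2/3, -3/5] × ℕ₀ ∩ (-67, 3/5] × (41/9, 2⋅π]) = ([-2/3, -3/5] × {5, 6}) ∪ ({-67, 7/5, 3⋅ℯ, 2⋅π} × {41/9})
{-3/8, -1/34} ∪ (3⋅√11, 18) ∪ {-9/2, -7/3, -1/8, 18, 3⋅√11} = {-9/2, -7/3, -3/8, -1/8, -1/34} ∪ [3⋅√11, 18]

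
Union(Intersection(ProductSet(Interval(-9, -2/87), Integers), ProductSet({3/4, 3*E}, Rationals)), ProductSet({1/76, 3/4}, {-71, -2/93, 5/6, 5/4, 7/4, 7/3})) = ProductSet({1/76, 3/4}, {-71, -2/93, 5/6, 5/4, 7/4, 7/3})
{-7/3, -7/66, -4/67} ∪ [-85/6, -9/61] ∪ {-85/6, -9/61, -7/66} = [-85/6, -9/61] ∪ {-7/66, -4/67}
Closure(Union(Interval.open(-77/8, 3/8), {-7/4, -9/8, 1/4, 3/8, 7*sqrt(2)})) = Union({7*sqrt(2)}, Interval(-77/8, 3/8))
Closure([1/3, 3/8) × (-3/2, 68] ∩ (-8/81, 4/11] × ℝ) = [1/3, 4/11] × [-3/2, 68]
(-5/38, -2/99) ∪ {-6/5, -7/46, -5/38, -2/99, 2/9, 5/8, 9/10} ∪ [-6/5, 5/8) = [-6/5, 5/8] ∪ {9/10}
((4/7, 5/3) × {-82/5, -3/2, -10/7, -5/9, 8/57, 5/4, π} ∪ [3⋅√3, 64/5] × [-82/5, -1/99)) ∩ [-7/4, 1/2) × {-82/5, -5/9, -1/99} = ∅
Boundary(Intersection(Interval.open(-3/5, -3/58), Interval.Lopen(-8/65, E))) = {-8/65, -3/58}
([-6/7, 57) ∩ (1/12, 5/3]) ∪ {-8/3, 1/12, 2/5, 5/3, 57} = {-8/3, 57} ∪ [1/12, 5/3]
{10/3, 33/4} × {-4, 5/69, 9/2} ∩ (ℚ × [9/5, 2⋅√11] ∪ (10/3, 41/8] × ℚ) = {10/3, 33/4} × {9/2}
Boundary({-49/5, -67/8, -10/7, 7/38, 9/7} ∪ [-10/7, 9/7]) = {-49/5, -67/8, -10/7, 9/7}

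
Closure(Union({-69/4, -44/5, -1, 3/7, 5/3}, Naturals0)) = Union({-69/4, -44/5, -1, 3/7, 5/3}, Naturals0)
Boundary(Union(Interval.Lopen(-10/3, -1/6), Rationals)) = Union(Interval(-oo, -10/3), Interval(-1/6, oo))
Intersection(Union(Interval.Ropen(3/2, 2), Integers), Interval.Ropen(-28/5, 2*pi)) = Union(Interval(3/2, 2), Range(-5, 7, 1))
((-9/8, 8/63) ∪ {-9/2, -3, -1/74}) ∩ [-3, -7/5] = {-3}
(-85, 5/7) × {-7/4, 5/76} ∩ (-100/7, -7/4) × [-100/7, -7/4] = (-100/7, -7/4) × {-7/4}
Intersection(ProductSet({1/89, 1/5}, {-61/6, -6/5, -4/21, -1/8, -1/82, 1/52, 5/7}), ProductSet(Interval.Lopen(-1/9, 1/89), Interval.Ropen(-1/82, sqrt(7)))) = ProductSet({1/89}, {-1/82, 1/52, 5/7})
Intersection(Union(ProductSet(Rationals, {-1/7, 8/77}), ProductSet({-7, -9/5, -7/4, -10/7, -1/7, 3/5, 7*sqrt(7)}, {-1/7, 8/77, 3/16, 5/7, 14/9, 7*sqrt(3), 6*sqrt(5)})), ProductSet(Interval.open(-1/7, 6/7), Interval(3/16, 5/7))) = ProductSet({3/5}, {3/16, 5/7})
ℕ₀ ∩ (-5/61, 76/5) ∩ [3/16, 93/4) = {1, 2, …, 15}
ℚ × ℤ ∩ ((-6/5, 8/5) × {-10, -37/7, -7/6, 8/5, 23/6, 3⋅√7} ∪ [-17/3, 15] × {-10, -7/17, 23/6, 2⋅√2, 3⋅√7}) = ((ℚ ∩ [-17/3, 15]) ∪ (ℚ ∩ (-6/5, 8/5))) × {-10}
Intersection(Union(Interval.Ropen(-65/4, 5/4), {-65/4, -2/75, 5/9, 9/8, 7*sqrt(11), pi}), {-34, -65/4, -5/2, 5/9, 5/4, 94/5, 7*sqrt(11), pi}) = {-65/4, -5/2, 5/9, 7*sqrt(11), pi}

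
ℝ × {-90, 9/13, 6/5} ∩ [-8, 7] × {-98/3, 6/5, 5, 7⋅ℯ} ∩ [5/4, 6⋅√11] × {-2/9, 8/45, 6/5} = [5/4, 7] × {6/5}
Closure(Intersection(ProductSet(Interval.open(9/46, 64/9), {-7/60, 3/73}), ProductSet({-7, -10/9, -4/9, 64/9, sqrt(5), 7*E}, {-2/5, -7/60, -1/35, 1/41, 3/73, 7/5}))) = ProductSet({sqrt(5)}, {-7/60, 3/73})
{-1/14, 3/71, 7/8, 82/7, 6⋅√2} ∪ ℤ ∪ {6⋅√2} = ℤ ∪ {-1/14, 3/71, 7/8, 82/7, 6⋅√2}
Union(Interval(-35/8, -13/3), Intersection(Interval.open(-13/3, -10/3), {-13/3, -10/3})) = Interval(-35/8, -13/3)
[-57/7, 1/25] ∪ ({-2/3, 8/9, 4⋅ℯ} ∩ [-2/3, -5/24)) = [-57/7, 1/25]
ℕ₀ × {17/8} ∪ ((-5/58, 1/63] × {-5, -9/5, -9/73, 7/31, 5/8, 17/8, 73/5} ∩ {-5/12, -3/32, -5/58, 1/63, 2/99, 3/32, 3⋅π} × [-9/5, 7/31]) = (ℕ₀ × {17/8}) ∪ ({1/63} × {-9/5, -9/73, 7/31})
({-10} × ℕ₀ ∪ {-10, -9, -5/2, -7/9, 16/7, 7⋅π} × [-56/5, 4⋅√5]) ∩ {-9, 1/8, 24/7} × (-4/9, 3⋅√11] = {-9} × (-4/9, 4⋅√5]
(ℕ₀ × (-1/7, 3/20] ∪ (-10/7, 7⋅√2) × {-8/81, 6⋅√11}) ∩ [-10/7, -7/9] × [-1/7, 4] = (-10/7, -7/9] × {-8/81}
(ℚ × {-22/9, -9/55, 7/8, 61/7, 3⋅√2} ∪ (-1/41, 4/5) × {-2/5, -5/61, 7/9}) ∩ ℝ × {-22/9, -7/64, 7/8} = ℚ × {-22/9, 7/8}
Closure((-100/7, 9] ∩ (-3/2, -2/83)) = [-3/2, -2/83]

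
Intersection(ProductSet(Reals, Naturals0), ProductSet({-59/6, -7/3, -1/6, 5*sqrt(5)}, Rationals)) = ProductSet({-59/6, -7/3, -1/6, 5*sqrt(5)}, Naturals0)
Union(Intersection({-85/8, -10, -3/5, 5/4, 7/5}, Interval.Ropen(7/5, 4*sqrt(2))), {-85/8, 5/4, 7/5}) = {-85/8, 5/4, 7/5}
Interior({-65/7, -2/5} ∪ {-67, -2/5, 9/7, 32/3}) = ∅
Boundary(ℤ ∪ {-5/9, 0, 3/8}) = ℤ ∪ {-5/9, 3/8}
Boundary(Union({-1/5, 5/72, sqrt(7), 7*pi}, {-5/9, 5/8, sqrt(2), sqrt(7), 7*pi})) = {-5/9, -1/5, 5/72, 5/8, sqrt(2), sqrt(7), 7*pi}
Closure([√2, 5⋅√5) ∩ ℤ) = {2, 3, …, 11}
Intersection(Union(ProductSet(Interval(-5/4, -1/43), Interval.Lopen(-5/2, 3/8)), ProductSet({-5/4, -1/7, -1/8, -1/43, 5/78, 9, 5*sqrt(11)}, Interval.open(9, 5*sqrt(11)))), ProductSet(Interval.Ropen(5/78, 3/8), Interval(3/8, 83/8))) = ProductSet({5/78}, Interval.Lopen(9, 83/8))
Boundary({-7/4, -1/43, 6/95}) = {-7/4, -1/43, 6/95}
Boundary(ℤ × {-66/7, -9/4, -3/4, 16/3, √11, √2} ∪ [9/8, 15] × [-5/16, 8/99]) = ({9/8, 15} × [-5/16, 8/99]) ∪ ([9/8, 15] × {-5/16, 8/99}) ∪ (ℤ × {-66/7, -9/4, -3/4, 16/3, √11, √2})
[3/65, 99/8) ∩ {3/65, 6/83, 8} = {3/65, 6/83, 8}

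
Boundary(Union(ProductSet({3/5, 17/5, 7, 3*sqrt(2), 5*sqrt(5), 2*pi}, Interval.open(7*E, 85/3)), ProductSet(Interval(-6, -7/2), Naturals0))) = Union(ProductSet({3/5, 17/5, 7, 3*sqrt(2), 5*sqrt(5), 2*pi}, Interval(7*E, 85/3)), ProductSet(Interval(-6, -7/2), Naturals0))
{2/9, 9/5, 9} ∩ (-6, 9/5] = {2/9, 9/5}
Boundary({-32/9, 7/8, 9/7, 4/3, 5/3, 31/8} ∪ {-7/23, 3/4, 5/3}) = {-32/9, -7/23, 3/4, 7/8, 9/7, 4/3, 5/3, 31/8}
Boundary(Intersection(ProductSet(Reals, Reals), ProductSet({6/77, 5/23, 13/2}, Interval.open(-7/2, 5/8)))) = ProductSet({6/77, 5/23, 13/2}, Interval(-7/2, 5/8))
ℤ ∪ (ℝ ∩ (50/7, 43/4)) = ℤ ∪ (50/7, 43/4)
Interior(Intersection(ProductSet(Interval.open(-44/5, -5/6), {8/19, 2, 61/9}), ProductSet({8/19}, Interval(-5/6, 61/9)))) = EmptySet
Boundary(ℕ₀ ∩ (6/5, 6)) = {2, 3, 4, 5}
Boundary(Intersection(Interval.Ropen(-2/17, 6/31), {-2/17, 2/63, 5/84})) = {-2/17, 2/63, 5/84}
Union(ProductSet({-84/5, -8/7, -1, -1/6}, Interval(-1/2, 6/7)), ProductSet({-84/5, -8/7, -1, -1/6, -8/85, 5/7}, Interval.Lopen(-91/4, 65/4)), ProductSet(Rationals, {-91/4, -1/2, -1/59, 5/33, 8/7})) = Union(ProductSet({-84/5, -8/7, -1, -1/6, -8/85, 5/7}, Interval.Lopen(-91/4, 65/4)), ProductSet(Rationals, {-91/4, -1/2, -1/59, 5/33, 8/7}))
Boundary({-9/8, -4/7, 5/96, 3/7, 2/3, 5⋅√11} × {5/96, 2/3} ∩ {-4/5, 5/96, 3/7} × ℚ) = {5/96, 3/7} × {5/96, 2/3}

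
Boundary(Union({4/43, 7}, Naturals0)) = Union({4/43}, Naturals0)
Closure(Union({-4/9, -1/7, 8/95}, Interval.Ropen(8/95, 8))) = Union({-4/9, -1/7}, Interval(8/95, 8))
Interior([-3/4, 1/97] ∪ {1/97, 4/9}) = (-3/4, 1/97)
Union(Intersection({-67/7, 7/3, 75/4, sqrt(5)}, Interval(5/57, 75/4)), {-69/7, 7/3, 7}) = {-69/7, 7/3, 7, 75/4, sqrt(5)}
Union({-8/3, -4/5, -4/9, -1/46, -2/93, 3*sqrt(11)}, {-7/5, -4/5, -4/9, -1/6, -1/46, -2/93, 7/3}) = {-8/3, -7/5, -4/5, -4/9, -1/6, -1/46, -2/93, 7/3, 3*sqrt(11)}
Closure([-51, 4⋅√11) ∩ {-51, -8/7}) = {-51, -8/7}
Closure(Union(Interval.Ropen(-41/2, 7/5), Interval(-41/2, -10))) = Interval(-41/2, 7/5)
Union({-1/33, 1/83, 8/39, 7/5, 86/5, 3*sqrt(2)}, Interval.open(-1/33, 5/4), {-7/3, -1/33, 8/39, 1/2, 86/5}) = Union({-7/3, 7/5, 86/5, 3*sqrt(2)}, Interval.Ropen(-1/33, 5/4))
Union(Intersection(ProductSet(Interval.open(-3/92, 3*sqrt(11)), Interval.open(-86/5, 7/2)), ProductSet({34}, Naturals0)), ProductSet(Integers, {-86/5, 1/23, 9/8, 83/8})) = ProductSet(Integers, {-86/5, 1/23, 9/8, 83/8})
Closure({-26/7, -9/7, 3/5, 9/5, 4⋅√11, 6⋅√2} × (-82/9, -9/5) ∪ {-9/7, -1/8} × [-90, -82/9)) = ({-9/7, -1/8} × [-90, -82/9]) ∪ ({-26/7, -9/7, 3/5, 9/5, 4⋅√11, 6⋅√2} × [-82/9, -9/5])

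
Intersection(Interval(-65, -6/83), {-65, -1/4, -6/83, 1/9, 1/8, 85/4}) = {-65, -1/4, -6/83}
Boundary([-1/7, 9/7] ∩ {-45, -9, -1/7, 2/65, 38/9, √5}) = {-1/7, 2/65}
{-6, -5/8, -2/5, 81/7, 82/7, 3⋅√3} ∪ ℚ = ℚ ∪ {3⋅√3}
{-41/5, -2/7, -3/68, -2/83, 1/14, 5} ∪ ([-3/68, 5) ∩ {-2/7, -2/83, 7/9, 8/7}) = {-41/5, -2/7, -3/68, -2/83, 1/14, 7/9, 8/7, 5}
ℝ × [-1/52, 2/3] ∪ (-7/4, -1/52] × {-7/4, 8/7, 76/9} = (ℝ × [-1/52, 2/3]) ∪ ((-7/4, -1/52] × {-7/4, 8/7, 76/9})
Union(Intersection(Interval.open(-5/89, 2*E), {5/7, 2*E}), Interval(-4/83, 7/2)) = Interval(-4/83, 7/2)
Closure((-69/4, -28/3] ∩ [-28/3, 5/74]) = {-28/3}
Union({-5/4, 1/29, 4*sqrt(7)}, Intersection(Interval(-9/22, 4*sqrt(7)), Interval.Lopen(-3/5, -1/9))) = Union({-5/4, 1/29, 4*sqrt(7)}, Interval(-9/22, -1/9))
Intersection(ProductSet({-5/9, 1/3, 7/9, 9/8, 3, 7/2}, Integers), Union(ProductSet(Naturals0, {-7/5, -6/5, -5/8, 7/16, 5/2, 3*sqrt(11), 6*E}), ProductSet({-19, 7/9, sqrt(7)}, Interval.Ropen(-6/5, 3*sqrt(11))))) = ProductSet({7/9}, Range(-1, 10, 1))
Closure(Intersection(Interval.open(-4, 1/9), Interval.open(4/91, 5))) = Interval(4/91, 1/9)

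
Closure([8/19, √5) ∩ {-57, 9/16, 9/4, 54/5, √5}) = {9/16}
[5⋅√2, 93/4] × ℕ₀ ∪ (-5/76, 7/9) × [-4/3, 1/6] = ((-5/76, 7/9) × [-4/3, 1/6]) ∪ ([5⋅√2, 93/4] × ℕ₀)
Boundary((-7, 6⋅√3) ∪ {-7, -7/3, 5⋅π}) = {-7, 6⋅√3, 5⋅π}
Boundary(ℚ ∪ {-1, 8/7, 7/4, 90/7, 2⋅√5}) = ℝ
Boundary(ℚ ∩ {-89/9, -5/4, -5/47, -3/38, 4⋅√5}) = {-89/9, -5/4, -5/47, -3/38}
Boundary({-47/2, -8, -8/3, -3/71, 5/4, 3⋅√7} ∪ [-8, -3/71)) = {-47/2, -8, -3/71, 5/4, 3⋅√7}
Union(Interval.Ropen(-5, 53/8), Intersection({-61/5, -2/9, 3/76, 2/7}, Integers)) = Interval.Ropen(-5, 53/8)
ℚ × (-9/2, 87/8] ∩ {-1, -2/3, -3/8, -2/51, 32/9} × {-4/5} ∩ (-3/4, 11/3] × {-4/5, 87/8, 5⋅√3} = {-2/3, -3/8, -2/51, 32/9} × {-4/5}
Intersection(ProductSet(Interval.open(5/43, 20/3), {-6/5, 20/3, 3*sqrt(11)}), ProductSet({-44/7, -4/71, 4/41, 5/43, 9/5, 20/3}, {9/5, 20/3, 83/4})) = ProductSet({9/5}, {20/3})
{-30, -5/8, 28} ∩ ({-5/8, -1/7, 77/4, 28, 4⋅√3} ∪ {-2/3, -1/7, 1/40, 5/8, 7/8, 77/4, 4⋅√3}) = {-5/8, 28}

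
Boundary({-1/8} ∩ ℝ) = {-1/8}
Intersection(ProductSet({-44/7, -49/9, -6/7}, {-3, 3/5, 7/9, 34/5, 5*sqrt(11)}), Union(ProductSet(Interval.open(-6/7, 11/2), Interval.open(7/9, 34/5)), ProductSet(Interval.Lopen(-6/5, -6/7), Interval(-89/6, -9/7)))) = ProductSet({-6/7}, {-3})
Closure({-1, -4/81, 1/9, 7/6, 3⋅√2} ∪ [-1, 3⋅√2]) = [-1, 3⋅√2]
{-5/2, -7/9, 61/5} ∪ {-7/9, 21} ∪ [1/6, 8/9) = {-5/2, -7/9, 61/5, 21} ∪ [1/6, 8/9)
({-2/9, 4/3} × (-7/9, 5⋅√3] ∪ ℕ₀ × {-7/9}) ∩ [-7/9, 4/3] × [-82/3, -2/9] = ({0, 1} × {-7/9}) ∪ ({-2/9, 4/3} × (-7/9, -2/9])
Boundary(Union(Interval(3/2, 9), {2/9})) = {2/9, 3/2, 9}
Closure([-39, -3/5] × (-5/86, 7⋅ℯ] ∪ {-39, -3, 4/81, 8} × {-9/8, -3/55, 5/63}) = ({-39, -3, 4/81, 8} × {-9/8, -3/55, 5/63}) ∪ ([-39, -3/5] × [-5/86, 7⋅ℯ])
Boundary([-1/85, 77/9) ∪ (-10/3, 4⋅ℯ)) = {-10/3, 4⋅ℯ}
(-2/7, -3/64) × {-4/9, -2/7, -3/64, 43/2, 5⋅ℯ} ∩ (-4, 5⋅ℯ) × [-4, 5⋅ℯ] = (-2/7, -3/64) × {-4/9, -2/7, -3/64, 5⋅ℯ}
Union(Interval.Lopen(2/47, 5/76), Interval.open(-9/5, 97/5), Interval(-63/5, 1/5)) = Interval.Ropen(-63/5, 97/5)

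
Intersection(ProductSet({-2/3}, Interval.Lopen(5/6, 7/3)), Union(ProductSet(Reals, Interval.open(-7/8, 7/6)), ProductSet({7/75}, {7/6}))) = ProductSet({-2/3}, Interval.open(5/6, 7/6))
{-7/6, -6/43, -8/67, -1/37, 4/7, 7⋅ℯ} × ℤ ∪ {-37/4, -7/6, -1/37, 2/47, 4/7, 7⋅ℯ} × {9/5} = ({-7/6, -6/43, -8/67, -1/37, 4/7, 7⋅ℯ} × ℤ) ∪ ({-37/4, -7/6, -1/37, 2/47, 4/7, 7⋅ℯ} × {9/5})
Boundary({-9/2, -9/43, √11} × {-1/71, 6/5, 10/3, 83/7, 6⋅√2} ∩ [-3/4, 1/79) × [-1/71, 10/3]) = {-9/43} × {-1/71, 6/5, 10/3}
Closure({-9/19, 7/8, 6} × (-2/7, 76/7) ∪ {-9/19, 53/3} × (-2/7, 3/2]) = ({-9/19, 53/3} × [-2/7, 3/2]) ∪ ({-9/19, 7/8, 6} × [-2/7, 76/7])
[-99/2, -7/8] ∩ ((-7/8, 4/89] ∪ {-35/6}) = {-35/6}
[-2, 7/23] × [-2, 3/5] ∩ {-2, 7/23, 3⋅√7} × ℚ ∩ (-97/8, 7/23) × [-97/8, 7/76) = {-2} × (ℚ ∩ [-2, 7/76))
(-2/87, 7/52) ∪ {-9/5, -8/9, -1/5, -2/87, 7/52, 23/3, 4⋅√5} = {-9/5, -8/9, -1/5, 23/3, 4⋅√5} ∪ [-2/87, 7/52]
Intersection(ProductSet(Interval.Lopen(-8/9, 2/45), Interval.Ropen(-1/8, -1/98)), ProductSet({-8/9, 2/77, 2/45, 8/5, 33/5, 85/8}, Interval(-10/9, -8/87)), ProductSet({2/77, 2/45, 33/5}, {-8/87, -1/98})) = ProductSet({2/77, 2/45}, {-8/87})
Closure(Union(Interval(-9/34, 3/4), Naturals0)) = Union(Complement(Naturals0, Interval.open(-9/34, 3/4)), Interval(-9/34, 3/4), Naturals0)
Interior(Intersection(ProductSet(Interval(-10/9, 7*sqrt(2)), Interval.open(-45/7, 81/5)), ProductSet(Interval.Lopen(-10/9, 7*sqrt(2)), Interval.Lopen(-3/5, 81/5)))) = ProductSet(Interval.open(-10/9, 7*sqrt(2)), Interval.open(-3/5, 81/5))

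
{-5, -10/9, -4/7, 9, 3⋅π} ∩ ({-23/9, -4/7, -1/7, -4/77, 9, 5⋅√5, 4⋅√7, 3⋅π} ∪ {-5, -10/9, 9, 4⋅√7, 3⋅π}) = {-5, -10/9, -4/7, 9, 3⋅π}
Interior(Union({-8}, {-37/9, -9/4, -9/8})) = EmptySet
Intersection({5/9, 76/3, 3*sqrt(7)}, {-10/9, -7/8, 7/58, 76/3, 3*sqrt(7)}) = {76/3, 3*sqrt(7)}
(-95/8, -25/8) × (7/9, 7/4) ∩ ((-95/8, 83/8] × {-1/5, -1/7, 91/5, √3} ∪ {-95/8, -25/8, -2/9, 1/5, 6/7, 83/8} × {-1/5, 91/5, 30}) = (-95/8, -25/8) × {√3}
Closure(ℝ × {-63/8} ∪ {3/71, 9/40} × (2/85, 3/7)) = (ℝ × {-63/8}) ∪ ({3/71, 9/40} × [2/85, 3/7])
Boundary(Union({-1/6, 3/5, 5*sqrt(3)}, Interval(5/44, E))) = {-1/6, 5/44, 5*sqrt(3), E}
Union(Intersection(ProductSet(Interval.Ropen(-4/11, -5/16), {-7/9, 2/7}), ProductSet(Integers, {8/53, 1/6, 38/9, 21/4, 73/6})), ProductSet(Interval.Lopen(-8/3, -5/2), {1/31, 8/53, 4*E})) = ProductSet(Interval.Lopen(-8/3, -5/2), {1/31, 8/53, 4*E})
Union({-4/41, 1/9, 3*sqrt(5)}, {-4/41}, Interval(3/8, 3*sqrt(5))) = Union({-4/41, 1/9}, Interval(3/8, 3*sqrt(5)))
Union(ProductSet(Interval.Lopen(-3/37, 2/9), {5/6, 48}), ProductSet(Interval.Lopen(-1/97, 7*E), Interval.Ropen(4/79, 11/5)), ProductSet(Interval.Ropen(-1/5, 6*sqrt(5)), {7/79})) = Union(ProductSet(Interval.Ropen(-1/5, 6*sqrt(5)), {7/79}), ProductSet(Interval.Lopen(-3/37, 2/9), {5/6, 48}), ProductSet(Interval.Lopen(-1/97, 7*E), Interval.Ropen(4/79, 11/5)))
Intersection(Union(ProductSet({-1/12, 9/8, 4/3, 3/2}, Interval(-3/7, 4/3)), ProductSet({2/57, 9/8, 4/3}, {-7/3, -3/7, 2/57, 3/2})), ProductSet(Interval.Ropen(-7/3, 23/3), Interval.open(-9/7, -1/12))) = Union(ProductSet({2/57, 9/8, 4/3}, {-3/7}), ProductSet({-1/12, 9/8, 4/3, 3/2}, Interval.Ropen(-3/7, -1/12)))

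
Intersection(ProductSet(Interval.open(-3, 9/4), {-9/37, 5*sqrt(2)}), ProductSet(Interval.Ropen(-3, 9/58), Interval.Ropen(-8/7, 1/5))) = ProductSet(Interval.open(-3, 9/58), {-9/37})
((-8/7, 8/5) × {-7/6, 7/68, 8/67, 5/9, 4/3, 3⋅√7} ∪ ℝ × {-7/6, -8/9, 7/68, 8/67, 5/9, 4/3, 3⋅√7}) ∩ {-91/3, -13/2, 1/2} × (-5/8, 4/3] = {-91/3, -13/2, 1/2} × {7/68, 8/67, 5/9, 4/3}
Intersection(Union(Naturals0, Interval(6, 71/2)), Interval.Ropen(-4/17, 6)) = Range(0, 6, 1)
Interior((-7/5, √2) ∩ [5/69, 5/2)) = (5/69, √2)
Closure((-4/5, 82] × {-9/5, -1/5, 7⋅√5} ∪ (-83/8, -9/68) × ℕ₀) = ([-83/8, -9/68] × ℕ₀) ∪ ([-4/5, 82] × {-9/5, -1/5, 7⋅√5})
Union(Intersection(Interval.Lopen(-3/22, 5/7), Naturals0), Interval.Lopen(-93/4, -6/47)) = Union(Interval.Lopen(-93/4, -6/47), Range(0, 1, 1))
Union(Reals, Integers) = Reals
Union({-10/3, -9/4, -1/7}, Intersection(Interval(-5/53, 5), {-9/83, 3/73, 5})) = {-10/3, -9/4, -1/7, 3/73, 5}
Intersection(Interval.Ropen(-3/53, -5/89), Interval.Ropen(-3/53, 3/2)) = Interval.Ropen(-3/53, -5/89)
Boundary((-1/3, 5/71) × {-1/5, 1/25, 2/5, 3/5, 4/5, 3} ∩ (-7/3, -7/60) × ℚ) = [-1/3, -7/60] × {-1/5, 1/25, 2/5, 3/5, 4/5, 3}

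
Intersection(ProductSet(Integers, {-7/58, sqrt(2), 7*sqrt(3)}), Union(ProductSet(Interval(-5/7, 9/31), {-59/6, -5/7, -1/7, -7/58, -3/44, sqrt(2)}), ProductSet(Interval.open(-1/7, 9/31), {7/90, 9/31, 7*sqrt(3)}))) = ProductSet(Range(0, 1, 1), {-7/58, sqrt(2), 7*sqrt(3)})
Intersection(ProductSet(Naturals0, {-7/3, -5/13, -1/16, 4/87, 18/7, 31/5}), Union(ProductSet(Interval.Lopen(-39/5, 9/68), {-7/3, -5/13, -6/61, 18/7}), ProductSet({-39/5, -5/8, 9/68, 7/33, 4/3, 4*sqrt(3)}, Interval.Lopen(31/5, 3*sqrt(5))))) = ProductSet(Range(0, 1, 1), {-7/3, -5/13, 18/7})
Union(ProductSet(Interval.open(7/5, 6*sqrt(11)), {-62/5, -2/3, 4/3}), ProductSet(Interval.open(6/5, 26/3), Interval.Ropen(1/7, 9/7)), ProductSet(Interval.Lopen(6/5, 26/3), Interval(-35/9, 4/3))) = Union(ProductSet(Interval.Lopen(6/5, 26/3), Interval(-35/9, 4/3)), ProductSet(Interval.open(7/5, 6*sqrt(11)), {-62/5, -2/3, 4/3}))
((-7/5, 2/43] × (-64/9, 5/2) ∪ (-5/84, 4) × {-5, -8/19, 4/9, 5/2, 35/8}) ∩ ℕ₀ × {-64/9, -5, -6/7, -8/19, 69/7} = ({0, 1, 2, 3} × {-5, -8/19}) ∪ ({0} × {-5, -6/7, -8/19})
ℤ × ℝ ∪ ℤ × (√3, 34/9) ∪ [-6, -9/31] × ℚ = (ℤ × ℝ) ∪ ([-6, -9/31] × ℚ)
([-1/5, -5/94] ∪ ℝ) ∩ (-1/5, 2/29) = (-1/5, 2/29)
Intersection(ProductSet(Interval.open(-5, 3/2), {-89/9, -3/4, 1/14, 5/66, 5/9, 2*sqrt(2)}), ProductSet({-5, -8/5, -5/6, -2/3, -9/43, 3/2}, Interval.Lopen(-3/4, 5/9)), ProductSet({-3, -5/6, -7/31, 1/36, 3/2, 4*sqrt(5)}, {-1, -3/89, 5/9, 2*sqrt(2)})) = ProductSet({-5/6}, {5/9})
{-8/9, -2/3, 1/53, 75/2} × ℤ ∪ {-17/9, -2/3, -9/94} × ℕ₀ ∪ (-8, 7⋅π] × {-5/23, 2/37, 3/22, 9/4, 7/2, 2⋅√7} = ({-17/9, -2/3, -9/94} × ℕ₀) ∪ ({-8/9, -2/3, 1/53, 75/2} × ℤ) ∪ ((-8, 7⋅π] × {-5/23, 2/37, 3/22, 9/4, 7/2, 2⋅√7})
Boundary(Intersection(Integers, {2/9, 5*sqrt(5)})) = EmptySet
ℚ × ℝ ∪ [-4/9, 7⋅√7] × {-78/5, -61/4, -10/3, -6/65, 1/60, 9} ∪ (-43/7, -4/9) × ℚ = (ℚ × ℝ) ∪ ((-43/7, -4/9) × ℚ) ∪ ([-4/9, 7⋅√7] × {-78/5, -61/4, -10/3, -6/65, 1/60, 9})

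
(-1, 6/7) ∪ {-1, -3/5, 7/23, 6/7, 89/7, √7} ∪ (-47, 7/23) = (-47, 6/7] ∪ {89/7, √7}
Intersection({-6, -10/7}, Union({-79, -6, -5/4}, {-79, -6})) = {-6}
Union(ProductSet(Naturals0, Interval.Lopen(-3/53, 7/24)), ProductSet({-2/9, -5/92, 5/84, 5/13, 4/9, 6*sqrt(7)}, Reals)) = Union(ProductSet({-2/9, -5/92, 5/84, 5/13, 4/9, 6*sqrt(7)}, Reals), ProductSet(Naturals0, Interval.Lopen(-3/53, 7/24)))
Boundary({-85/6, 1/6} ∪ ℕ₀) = {-85/6, 1/6} ∪ ℕ₀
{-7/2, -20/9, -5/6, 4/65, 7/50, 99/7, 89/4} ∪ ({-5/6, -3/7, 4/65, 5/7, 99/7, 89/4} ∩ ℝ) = {-7/2, -20/9, -5/6, -3/7, 4/65, 7/50, 5/7, 99/7, 89/4}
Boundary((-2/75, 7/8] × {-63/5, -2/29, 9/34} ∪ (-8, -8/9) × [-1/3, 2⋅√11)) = ([-2/75, 7/8] × {-63/5, -2/29, 9/34}) ∪ ({-8, -8/9} × [-1/3, 2⋅√11]) ∪ ([-8, -8/9] × {-1/3, 2⋅√11})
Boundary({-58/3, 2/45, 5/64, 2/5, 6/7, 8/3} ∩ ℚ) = {-58/3, 2/45, 5/64, 2/5, 6/7, 8/3}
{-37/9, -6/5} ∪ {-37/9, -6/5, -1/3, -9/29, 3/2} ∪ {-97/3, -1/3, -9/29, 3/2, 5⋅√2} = {-97/3, -37/9, -6/5, -1/3, -9/29, 3/2, 5⋅√2}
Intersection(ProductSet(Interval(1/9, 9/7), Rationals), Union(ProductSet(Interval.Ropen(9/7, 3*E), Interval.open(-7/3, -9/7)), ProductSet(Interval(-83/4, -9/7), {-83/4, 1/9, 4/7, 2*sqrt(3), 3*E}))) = ProductSet({9/7}, Intersection(Interval.open(-7/3, -9/7), Rationals))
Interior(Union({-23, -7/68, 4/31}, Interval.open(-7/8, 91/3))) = Interval.open(-7/8, 91/3)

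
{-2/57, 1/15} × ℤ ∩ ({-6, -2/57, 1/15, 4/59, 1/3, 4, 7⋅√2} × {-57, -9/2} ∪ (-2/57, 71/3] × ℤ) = ({1/15} × ℤ) ∪ ({-2/57, 1/15} × {-57})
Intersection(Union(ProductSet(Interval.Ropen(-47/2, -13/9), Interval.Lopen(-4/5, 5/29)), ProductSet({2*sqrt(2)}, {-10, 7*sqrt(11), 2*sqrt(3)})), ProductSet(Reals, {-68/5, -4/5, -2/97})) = ProductSet(Interval.Ropen(-47/2, -13/9), {-2/97})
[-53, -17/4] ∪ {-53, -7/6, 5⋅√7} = [-53, -17/4] ∪ {-7/6, 5⋅√7}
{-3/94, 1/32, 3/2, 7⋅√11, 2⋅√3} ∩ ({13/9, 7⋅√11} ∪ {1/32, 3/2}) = {1/32, 3/2, 7⋅√11}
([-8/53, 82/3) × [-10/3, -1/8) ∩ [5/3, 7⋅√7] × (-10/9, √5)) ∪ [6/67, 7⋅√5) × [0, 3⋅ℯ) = ([5/3, 7⋅√7] × (-10/9, -1/8)) ∪ ([6/67, 7⋅√5) × [0, 3⋅ℯ))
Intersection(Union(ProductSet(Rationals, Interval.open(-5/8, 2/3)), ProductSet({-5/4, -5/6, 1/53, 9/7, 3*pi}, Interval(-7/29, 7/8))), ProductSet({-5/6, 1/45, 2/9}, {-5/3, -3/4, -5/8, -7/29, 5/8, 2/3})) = Union(ProductSet({-5/6}, {-7/29, 5/8, 2/3}), ProductSet({-5/6, 1/45, 2/9}, {-7/29, 5/8}))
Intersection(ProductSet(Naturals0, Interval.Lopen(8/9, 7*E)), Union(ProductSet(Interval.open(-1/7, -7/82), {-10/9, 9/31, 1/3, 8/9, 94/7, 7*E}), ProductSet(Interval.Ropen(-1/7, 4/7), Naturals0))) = ProductSet(Range(0, 1, 1), Range(1, 20, 1))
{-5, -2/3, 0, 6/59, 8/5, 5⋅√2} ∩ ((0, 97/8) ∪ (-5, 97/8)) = {-2/3, 0, 6/59, 8/5, 5⋅√2}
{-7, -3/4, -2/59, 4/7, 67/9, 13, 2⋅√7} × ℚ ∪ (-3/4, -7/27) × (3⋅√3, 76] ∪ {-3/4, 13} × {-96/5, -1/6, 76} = ({-7, -3/4, -2/59, 4/7, 67/9, 13, 2⋅√7} × ℚ) ∪ ((-3/4, -7/27) × (3⋅√3, 76])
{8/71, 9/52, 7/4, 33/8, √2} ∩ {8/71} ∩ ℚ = {8/71}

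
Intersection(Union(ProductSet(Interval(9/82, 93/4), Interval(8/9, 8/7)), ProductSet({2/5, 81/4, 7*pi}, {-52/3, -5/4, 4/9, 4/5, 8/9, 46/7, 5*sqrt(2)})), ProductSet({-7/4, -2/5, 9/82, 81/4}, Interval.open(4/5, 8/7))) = ProductSet({9/82, 81/4}, Interval.Ropen(8/9, 8/7))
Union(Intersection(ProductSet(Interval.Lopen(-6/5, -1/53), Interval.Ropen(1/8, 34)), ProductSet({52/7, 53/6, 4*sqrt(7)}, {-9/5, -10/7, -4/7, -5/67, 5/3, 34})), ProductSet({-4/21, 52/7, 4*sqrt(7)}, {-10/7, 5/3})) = ProductSet({-4/21, 52/7, 4*sqrt(7)}, {-10/7, 5/3})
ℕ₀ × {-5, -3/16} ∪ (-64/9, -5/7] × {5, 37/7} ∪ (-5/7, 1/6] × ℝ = (ℕ₀ × {-5, -3/16}) ∪ ((-5/7, 1/6] × ℝ) ∪ ((-64/9, -5/7] × {5, 37/7})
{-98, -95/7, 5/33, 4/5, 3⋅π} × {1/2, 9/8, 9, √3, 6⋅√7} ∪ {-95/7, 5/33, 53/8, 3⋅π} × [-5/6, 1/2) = ({-95/7, 5/33, 53/8, 3⋅π} × [-5/6, 1/2)) ∪ ({-98, -95/7, 5/33, 4/5, 3⋅π} × {1/2, 9/8, 9, √3, 6⋅√7})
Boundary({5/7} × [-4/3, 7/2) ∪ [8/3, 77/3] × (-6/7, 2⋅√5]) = ({5/7} × [-4/3, 7/2]) ∪ ({8/3, 77/3} × [-6/7, 2⋅√5]) ∪ ([8/3, 77/3] × {-6/7, 2⋅√5})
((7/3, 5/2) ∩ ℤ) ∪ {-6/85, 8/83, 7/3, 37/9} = {-6/85, 8/83, 7/3, 37/9}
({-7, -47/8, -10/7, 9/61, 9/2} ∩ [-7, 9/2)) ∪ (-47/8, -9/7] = {-7, 9/61} ∪ [-47/8, -9/7]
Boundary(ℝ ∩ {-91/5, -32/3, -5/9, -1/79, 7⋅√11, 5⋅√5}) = {-91/5, -32/3, -5/9, -1/79, 7⋅√11, 5⋅√5}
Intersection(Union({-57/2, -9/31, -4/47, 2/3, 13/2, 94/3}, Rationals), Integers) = Integers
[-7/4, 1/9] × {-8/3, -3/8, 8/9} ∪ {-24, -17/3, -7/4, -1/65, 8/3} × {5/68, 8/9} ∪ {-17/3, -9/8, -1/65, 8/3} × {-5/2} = ({-17/3, -9/8, -1/65, 8/3} × {-5/2}) ∪ ({-24, -17/3, -7/4, -1/65, 8/3} × {5/68, 8/9}) ∪ ([-7/4, 1/9] × {-8/3, -3/8, 8/9})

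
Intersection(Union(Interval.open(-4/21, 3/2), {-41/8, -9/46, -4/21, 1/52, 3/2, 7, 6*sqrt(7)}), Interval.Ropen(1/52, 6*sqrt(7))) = Union({7}, Interval(1/52, 3/2))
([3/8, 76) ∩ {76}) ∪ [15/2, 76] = [15/2, 76]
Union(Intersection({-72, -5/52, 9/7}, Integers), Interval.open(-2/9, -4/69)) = Union({-72}, Interval.open(-2/9, -4/69))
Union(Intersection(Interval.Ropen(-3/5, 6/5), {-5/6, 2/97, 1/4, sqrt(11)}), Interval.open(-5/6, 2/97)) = Union({1/4}, Interval.Lopen(-5/6, 2/97))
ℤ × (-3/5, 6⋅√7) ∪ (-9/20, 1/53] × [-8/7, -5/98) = (ℤ × (-3/5, 6⋅√7)) ∪ ((-9/20, 1/53] × [-8/7, -5/98))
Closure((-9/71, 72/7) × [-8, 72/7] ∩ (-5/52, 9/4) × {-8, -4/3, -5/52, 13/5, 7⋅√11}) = [-5/52, 9/4] × {-8, -4/3, -5/52, 13/5}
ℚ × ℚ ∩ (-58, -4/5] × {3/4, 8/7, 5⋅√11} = (ℚ ∩ (-58, -4/5]) × {3/4, 8/7}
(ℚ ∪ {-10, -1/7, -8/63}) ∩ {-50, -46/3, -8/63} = {-50, -46/3, -8/63}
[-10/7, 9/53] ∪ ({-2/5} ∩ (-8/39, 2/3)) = [-10/7, 9/53]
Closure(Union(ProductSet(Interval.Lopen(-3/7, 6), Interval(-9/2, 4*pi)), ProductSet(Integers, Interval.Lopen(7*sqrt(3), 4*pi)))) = Union(ProductSet(Complement(Integers, Interval.open(-3/7, 6)), Interval(7*sqrt(3), 4*pi)), ProductSet(Integers, Interval.Lopen(7*sqrt(3), 4*pi)), ProductSet(Interval(-3/7, 6), Interval(-9/2, 4*pi)))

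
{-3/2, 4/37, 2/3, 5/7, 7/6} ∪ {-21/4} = {-21/4, -3/2, 4/37, 2/3, 5/7, 7/6}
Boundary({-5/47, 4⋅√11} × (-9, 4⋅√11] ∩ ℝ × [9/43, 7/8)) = {-5/47, 4⋅√11} × [9/43, 7/8]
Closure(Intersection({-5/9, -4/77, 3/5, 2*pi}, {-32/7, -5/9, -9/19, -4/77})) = {-5/9, -4/77}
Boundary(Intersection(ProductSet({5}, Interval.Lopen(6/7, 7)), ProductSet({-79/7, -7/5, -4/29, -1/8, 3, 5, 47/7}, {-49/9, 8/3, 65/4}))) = ProductSet({5}, {8/3})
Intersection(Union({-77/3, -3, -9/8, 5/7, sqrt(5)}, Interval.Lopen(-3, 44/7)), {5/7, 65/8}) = {5/7}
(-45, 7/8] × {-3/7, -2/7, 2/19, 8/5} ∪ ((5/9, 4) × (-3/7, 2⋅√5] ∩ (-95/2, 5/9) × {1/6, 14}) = (-45, 7/8] × {-3/7, -2/7, 2/19, 8/5}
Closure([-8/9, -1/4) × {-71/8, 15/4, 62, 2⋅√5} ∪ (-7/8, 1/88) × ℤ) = ([-7/8, 1/88] × ℤ) ∪ ([-8/9, -1/4] × {-71/8, 15/4, 62, 2⋅√5})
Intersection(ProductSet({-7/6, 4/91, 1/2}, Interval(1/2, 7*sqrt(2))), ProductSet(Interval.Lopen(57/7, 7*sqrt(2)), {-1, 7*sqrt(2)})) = EmptySet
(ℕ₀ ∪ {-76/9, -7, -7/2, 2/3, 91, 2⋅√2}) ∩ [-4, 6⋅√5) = {-7/2, 2/3, 2⋅√2} ∪ {0, 1, …, 13}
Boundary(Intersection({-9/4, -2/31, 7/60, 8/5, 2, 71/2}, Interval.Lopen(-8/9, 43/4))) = {-2/31, 7/60, 8/5, 2}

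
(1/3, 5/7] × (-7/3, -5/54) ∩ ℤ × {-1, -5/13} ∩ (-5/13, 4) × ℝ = ∅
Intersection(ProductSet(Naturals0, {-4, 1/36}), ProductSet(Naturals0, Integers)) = ProductSet(Naturals0, {-4})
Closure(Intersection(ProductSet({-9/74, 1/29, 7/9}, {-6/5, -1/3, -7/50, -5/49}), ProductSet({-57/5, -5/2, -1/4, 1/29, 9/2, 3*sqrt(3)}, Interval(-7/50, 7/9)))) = ProductSet({1/29}, {-7/50, -5/49})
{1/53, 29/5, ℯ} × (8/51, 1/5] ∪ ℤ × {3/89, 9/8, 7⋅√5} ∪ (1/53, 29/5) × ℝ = ((1/53, 29/5) × ℝ) ∪ ({1/53, 29/5, ℯ} × (8/51, 1/5]) ∪ (ℤ × {3/89, 9/8, 7⋅√5})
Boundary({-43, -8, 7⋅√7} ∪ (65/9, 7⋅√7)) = {-43, -8, 65/9, 7⋅√7}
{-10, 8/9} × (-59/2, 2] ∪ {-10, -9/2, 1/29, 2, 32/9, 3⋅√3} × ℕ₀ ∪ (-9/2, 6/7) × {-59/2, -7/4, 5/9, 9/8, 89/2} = ({-10, 8/9} × (-59/2, 2]) ∪ ((-9/2, 6/7) × {-59/2, -7/4, 5/9, 9/8, 89/2}) ∪ ({-10, -9/2, 1/29, 2, 32/9, 3⋅√3} × ℕ₀)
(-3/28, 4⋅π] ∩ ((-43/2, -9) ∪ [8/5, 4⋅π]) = [8/5, 4⋅π]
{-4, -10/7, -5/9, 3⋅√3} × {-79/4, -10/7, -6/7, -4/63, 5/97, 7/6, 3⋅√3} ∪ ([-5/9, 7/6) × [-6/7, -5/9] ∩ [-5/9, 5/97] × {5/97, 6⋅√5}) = {-4, -10/7, -5/9, 3⋅√3} × {-79/4, -10/7, -6/7, -4/63, 5/97, 7/6, 3⋅√3}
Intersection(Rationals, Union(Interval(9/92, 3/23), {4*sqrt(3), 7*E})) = Intersection(Interval(9/92, 3/23), Rationals)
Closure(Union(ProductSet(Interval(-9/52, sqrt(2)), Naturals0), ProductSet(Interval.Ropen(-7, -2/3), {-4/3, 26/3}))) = Union(ProductSet(Interval(-7, -2/3), {-4/3, 26/3}), ProductSet(Interval(-9/52, sqrt(2)), Naturals0))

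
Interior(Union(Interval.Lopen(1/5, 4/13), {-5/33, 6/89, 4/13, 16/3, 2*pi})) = Interval.open(1/5, 4/13)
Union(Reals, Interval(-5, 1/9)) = Interval(-oo, oo)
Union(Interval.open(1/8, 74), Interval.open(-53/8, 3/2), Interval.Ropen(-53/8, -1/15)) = Interval.Ropen(-53/8, 74)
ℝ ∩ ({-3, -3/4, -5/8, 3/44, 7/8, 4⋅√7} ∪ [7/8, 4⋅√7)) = {-3, -3/4, -5/8, 3/44} ∪ [7/8, 4⋅√7]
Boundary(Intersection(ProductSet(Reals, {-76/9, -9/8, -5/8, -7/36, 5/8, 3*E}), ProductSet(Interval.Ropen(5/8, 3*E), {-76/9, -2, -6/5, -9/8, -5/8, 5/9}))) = ProductSet(Interval(5/8, 3*E), {-76/9, -9/8, -5/8})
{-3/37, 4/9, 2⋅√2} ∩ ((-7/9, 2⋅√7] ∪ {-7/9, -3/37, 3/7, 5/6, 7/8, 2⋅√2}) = {-3/37, 4/9, 2⋅√2}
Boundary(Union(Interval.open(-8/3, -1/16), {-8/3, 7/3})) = {-8/3, -1/16, 7/3}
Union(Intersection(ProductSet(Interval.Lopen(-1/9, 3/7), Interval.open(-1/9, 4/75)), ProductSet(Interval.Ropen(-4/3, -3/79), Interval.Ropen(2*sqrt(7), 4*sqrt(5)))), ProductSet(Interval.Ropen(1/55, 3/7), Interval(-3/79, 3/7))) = ProductSet(Interval.Ropen(1/55, 3/7), Interval(-3/79, 3/7))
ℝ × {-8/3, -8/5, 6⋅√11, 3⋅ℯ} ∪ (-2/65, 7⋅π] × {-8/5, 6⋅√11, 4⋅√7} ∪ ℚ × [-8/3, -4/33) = (ℚ × [-8/3, -4/33)) ∪ (ℝ × {-8/3, -8/5, 6⋅√11, 3⋅ℯ}) ∪ ((-2/65, 7⋅π] × {-8/5, 6⋅√11, 4⋅√7})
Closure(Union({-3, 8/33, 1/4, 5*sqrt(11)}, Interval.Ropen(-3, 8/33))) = Union({1/4, 5*sqrt(11)}, Interval(-3, 8/33))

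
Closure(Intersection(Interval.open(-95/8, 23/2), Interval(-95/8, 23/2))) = Interval(-95/8, 23/2)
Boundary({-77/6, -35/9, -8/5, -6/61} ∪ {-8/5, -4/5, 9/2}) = {-77/6, -35/9, -8/5, -4/5, -6/61, 9/2}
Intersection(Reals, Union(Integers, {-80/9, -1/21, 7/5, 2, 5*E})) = Union({-80/9, -1/21, 7/5, 5*E}, Integers)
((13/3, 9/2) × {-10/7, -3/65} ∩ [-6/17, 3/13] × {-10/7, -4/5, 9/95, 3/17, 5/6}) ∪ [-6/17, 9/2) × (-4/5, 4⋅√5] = [-6/17, 9/2) × (-4/5, 4⋅√5]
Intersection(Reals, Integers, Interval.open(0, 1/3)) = EmptySet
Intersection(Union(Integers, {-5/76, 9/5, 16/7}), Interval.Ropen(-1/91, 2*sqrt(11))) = Union({9/5, 16/7}, Range(0, 7, 1))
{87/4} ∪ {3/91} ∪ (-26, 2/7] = (-26, 2/7] ∪ {87/4}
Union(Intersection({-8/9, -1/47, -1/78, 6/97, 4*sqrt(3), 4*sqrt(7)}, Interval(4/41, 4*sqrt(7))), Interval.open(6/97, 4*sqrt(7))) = Interval.Lopen(6/97, 4*sqrt(7))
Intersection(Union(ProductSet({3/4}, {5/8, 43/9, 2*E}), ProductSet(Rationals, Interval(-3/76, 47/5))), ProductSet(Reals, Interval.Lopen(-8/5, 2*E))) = ProductSet(Rationals, Interval(-3/76, 2*E))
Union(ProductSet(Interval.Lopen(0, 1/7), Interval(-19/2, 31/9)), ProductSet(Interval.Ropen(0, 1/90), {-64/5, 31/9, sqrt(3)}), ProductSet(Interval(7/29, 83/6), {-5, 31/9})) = Union(ProductSet(Interval.Ropen(0, 1/90), {-64/5, 31/9, sqrt(3)}), ProductSet(Interval.Lopen(0, 1/7), Interval(-19/2, 31/9)), ProductSet(Interval(7/29, 83/6), {-5, 31/9}))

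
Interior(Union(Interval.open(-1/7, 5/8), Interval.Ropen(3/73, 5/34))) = Interval.open(-1/7, 5/8)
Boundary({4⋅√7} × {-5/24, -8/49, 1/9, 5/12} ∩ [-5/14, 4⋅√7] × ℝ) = {4⋅√7} × {-5/24, -8/49, 1/9, 5/12}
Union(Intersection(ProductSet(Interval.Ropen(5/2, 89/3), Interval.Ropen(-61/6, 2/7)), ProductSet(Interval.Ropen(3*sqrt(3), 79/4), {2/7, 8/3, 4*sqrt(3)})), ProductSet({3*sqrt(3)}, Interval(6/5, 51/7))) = ProductSet({3*sqrt(3)}, Interval(6/5, 51/7))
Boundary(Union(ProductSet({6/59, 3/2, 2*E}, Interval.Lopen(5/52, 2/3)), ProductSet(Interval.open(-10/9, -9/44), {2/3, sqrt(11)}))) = Union(ProductSet({6/59, 3/2, 2*E}, Interval(5/52, 2/3)), ProductSet(Interval(-10/9, -9/44), {2/3, sqrt(11)}))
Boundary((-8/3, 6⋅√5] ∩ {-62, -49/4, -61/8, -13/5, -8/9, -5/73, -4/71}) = {-13/5, -8/9, -5/73, -4/71}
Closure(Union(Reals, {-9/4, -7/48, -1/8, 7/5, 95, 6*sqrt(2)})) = Reals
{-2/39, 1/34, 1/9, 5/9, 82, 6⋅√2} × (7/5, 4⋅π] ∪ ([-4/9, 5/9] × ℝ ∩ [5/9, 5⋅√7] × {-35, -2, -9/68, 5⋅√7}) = ({5/9} × {-35, -2, -9/68, 5⋅√7}) ∪ ({-2/39, 1/34, 1/9, 5/9, 82, 6⋅√2} × (7/5, 4⋅π])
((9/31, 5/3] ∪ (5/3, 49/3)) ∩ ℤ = {1, 2, …, 16}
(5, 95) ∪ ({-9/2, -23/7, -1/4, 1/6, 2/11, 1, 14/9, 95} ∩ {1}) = {1} ∪ (5, 95)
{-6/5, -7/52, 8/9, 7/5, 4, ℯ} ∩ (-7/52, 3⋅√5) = {8/9, 7/5, 4, ℯ}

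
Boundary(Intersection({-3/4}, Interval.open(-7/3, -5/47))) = {-3/4}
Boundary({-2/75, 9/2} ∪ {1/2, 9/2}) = {-2/75, 1/2, 9/2}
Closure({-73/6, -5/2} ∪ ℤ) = ℤ ∪ {-73/6, -5/2}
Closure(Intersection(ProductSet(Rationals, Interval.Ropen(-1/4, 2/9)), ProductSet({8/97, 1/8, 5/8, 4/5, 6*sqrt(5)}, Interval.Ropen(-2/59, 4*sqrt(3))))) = ProductSet({8/97, 1/8, 5/8, 4/5}, Interval(-2/59, 2/9))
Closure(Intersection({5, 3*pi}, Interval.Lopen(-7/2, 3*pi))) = {5, 3*pi}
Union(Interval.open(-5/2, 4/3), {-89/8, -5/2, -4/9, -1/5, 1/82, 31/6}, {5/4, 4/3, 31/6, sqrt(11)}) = Union({-89/8, 31/6, sqrt(11)}, Interval(-5/2, 4/3))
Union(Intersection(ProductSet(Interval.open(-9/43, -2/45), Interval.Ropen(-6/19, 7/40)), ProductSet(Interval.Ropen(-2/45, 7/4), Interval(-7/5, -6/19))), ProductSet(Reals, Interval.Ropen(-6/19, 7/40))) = ProductSet(Reals, Interval.Ropen(-6/19, 7/40))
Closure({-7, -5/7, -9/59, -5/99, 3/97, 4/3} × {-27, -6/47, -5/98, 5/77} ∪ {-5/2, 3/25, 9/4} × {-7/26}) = ({-5/2, 3/25, 9/4} × {-7/26}) ∪ ({-7, -5/7, -9/59, -5/99, 3/97, 4/3} × {-27, -6/47, -5/98, 5/77})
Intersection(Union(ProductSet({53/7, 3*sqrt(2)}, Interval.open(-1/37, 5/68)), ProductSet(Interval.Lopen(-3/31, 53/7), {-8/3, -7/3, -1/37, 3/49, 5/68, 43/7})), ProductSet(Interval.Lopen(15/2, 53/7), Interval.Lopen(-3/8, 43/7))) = Union(ProductSet({53/7}, Interval.open(-1/37, 5/68)), ProductSet(Interval.Lopen(15/2, 53/7), {-1/37, 3/49, 5/68, 43/7}))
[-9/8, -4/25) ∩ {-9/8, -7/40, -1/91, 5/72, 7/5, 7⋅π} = {-9/8, -7/40}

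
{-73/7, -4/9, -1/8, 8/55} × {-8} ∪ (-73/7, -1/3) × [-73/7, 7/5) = ({-73/7, -4/9, -1/8, 8/55} × {-8}) ∪ ((-73/7, -1/3) × [-73/7, 7/5))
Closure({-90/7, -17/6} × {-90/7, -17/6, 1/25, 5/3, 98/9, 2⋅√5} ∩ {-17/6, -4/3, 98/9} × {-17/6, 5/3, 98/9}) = {-17/6} × {-17/6, 5/3, 98/9}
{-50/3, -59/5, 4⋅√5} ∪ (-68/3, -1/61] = (-68/3, -1/61] ∪ {4⋅√5}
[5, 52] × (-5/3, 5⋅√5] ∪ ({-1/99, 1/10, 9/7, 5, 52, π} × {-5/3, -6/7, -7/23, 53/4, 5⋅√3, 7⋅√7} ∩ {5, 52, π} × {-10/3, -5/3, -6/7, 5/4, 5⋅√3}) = ({5, 52, π} × {-5/3, -6/7, 5⋅√3}) ∪ ([5, 52] × (-5/3, 5⋅√5])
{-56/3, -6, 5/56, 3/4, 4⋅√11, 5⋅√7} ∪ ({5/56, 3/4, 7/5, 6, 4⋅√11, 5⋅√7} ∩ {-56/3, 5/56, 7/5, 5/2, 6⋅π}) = {-56/3, -6, 5/56, 3/4, 7/5, 4⋅√11, 5⋅√7}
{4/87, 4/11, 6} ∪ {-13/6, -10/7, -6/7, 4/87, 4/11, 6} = {-13/6, -10/7, -6/7, 4/87, 4/11, 6}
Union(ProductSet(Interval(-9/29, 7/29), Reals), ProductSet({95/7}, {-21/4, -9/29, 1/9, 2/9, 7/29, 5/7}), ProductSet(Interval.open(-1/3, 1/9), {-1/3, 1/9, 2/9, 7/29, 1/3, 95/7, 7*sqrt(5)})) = Union(ProductSet({95/7}, {-21/4, -9/29, 1/9, 2/9, 7/29, 5/7}), ProductSet(Interval.open(-1/3, 1/9), {-1/3, 1/9, 2/9, 7/29, 1/3, 95/7, 7*sqrt(5)}), ProductSet(Interval(-9/29, 7/29), Reals))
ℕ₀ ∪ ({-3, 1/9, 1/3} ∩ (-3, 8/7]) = ℕ₀ ∪ {1/9, 1/3}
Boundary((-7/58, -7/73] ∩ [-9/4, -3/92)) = {-7/58, -7/73}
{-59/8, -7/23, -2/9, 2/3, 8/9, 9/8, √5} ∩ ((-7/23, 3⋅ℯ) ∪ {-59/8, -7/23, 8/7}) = {-59/8, -7/23, -2/9, 2/3, 8/9, 9/8, √5}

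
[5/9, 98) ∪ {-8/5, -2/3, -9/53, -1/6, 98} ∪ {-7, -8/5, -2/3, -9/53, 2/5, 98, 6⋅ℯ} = {-7, -8/5, -2/3, -9/53, -1/6, 2/5} ∪ [5/9, 98]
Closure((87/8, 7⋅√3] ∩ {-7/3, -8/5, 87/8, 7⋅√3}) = {7⋅√3}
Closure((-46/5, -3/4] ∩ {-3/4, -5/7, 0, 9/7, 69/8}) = {-3/4}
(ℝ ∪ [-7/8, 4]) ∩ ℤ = ℤ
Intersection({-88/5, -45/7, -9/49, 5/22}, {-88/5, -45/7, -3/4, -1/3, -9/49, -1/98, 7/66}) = {-88/5, -45/7, -9/49}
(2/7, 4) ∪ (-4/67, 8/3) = (-4/67, 4)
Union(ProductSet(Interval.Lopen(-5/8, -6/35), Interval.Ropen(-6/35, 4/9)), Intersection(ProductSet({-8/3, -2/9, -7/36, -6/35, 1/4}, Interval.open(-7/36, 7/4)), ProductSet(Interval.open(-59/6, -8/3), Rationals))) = ProductSet(Interval.Lopen(-5/8, -6/35), Interval.Ropen(-6/35, 4/9))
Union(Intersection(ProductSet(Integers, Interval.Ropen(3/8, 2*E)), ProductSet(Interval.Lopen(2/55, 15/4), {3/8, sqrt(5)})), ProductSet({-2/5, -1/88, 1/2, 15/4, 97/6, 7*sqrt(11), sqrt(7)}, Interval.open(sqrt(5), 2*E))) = Union(ProductSet({-2/5, -1/88, 1/2, 15/4, 97/6, 7*sqrt(11), sqrt(7)}, Interval.open(sqrt(5), 2*E)), ProductSet(Range(1, 4, 1), {3/8, sqrt(5)}))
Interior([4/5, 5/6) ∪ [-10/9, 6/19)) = (-10/9, 6/19) ∪ (4/5, 5/6)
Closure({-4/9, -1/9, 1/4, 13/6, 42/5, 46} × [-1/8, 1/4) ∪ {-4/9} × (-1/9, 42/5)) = ({-4/9} × [-1/9, 42/5]) ∪ ({-4/9, -1/9, 1/4, 13/6, 42/5, 46} × [-1/8, 1/4])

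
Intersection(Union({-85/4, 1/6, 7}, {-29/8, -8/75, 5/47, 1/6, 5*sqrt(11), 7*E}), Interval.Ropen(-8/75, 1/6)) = {-8/75, 5/47}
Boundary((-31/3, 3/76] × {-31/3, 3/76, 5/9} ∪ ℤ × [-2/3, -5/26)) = (ℤ × [-2/3, -5/26]) ∪ ([-31/3, 3/76] × {-31/3, 3/76, 5/9})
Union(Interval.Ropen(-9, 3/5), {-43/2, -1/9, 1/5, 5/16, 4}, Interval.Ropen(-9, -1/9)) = Union({-43/2, 4}, Interval.Ropen(-9, 3/5))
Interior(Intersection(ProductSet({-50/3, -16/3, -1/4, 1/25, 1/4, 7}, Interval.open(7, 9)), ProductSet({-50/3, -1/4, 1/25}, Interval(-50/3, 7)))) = EmptySet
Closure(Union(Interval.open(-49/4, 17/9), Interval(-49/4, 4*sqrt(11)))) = Interval(-49/4, 4*sqrt(11))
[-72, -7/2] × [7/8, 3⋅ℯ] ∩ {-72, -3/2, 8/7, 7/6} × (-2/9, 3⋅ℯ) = {-72} × [7/8, 3⋅ℯ)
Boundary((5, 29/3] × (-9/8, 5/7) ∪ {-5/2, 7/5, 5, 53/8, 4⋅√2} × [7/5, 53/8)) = ({5, 29/3} × [-9/8, 5/7]) ∪ ([5, 29/3] × {-9/8, 5/7}) ∪ ({-5/2, 7/5, 5, 53/8, 4⋅√2} × [7/5, 53/8])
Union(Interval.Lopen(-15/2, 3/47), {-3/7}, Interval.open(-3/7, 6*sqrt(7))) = Interval.open(-15/2, 6*sqrt(7))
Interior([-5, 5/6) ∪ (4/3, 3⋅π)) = (-5, 5/6) ∪ (4/3, 3⋅π)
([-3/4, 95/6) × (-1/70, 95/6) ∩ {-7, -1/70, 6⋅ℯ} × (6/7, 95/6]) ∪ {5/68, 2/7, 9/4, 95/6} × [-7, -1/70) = ({-1/70} × (6/7, 95/6)) ∪ ({5/68, 2/7, 9/4, 95/6} × [-7, -1/70))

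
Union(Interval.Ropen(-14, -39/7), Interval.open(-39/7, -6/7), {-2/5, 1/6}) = Union({-2/5, 1/6}, Interval.Ropen(-14, -39/7), Interval.open(-39/7, -6/7))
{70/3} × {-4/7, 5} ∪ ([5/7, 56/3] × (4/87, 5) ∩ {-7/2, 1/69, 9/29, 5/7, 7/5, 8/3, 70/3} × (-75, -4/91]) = {70/3} × {-4/7, 5}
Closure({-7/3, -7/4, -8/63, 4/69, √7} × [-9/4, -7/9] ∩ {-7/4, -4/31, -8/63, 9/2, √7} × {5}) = ∅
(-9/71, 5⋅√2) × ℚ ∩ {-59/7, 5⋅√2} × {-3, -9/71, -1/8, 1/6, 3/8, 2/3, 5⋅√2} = ∅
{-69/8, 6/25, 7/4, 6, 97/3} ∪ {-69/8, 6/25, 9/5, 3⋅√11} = {-69/8, 6/25, 7/4, 9/5, 6, 97/3, 3⋅√11}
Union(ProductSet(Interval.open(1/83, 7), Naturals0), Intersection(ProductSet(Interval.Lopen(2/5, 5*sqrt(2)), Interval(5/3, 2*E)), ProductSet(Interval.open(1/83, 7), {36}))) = ProductSet(Interval.open(1/83, 7), Naturals0)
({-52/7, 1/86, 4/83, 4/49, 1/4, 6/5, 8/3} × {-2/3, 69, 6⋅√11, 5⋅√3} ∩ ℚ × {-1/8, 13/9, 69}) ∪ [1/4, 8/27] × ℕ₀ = ([1/4, 8/27] × ℕ₀) ∪ ({-52/7, 1/86, 4/83, 4/49, 1/4, 6/5, 8/3} × {69})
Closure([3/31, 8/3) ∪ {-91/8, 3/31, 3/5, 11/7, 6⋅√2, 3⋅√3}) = {-91/8, 6⋅√2, 3⋅√3} ∪ [3/31, 8/3]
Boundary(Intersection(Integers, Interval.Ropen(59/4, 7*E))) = Range(15, 20, 1)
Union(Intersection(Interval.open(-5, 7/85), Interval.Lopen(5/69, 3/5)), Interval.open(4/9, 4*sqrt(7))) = Union(Interval.open(5/69, 7/85), Interval.open(4/9, 4*sqrt(7)))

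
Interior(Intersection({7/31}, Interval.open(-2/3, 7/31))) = EmptySet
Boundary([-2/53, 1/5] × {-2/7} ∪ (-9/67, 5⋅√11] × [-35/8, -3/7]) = ([-2/53, 1/5] × {-2/7}) ∪ ({-9/67, 5⋅√11} × [-35/8, -3/7]) ∪ ([-9/67, 5⋅√11] × {-35/8, -3/7})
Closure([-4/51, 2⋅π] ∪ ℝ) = (-∞, ∞)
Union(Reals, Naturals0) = Reals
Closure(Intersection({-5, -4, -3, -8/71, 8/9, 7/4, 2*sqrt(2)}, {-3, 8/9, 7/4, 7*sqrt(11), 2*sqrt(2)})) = {-3, 8/9, 7/4, 2*sqrt(2)}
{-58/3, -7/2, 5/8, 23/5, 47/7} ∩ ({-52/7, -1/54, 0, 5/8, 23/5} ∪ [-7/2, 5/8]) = {-7/2, 5/8, 23/5}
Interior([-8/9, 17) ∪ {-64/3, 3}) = (-8/9, 17)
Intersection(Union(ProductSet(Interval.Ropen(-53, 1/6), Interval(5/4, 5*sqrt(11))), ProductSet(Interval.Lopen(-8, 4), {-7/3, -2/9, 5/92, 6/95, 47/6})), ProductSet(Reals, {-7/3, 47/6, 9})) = Union(ProductSet(Interval.Ropen(-53, 1/6), {47/6, 9}), ProductSet(Interval.Lopen(-8, 4), {-7/3, 47/6}))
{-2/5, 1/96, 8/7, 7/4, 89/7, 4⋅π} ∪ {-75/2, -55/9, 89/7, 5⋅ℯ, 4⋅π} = {-75/2, -55/9, -2/5, 1/96, 8/7, 7/4, 89/7, 5⋅ℯ, 4⋅π}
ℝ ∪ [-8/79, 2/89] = (-∞, ∞)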